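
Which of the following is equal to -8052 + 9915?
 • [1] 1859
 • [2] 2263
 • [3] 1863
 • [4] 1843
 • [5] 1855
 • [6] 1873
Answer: 3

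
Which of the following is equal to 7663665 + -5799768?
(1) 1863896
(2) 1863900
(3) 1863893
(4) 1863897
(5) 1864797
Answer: 4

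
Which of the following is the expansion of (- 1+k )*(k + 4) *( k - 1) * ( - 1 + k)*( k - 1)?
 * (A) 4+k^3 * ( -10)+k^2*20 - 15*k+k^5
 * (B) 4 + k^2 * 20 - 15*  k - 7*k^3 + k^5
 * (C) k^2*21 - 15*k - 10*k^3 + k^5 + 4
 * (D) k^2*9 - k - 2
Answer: A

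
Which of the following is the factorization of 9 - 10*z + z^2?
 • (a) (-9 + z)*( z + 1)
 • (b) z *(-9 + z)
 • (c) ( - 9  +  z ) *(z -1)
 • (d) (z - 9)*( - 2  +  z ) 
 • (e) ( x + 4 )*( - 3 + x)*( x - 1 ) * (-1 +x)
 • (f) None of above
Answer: c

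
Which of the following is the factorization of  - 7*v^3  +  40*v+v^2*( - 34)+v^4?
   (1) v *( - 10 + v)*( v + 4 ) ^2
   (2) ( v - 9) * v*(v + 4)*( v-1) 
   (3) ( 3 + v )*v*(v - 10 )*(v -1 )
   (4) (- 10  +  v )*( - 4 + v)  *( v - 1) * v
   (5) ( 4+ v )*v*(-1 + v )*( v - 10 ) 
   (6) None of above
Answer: 5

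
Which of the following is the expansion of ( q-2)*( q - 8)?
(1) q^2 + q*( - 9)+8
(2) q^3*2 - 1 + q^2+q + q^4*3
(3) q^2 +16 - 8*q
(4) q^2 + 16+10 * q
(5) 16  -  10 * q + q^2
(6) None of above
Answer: 5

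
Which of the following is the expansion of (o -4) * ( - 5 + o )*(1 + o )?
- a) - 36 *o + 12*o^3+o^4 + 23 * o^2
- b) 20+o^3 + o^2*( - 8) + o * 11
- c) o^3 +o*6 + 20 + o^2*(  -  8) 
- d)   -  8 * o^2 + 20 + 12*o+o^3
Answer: b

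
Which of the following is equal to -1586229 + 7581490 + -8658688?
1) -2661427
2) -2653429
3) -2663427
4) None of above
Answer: 3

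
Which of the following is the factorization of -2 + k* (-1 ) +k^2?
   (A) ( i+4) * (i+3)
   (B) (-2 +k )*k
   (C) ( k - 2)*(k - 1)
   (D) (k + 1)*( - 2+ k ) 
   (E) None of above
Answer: D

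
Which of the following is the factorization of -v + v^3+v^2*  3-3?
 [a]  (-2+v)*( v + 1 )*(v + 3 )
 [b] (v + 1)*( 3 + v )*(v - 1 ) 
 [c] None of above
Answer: b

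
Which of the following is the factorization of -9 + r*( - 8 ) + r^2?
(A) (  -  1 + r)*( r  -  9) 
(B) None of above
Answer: B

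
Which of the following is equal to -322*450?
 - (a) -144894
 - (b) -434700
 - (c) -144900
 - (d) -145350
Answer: c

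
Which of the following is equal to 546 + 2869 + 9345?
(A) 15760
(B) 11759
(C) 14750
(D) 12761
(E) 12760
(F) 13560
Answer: E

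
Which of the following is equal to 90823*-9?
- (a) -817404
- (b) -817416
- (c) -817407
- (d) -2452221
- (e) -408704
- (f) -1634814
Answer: c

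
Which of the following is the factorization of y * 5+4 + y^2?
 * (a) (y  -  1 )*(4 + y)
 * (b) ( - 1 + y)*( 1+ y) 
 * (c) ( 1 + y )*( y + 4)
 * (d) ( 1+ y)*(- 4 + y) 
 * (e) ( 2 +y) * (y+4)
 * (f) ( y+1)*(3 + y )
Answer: c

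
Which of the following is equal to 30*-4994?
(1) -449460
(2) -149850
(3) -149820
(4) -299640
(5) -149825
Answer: 3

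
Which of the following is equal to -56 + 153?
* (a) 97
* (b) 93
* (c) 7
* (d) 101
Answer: a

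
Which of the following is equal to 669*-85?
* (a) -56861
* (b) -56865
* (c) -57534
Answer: b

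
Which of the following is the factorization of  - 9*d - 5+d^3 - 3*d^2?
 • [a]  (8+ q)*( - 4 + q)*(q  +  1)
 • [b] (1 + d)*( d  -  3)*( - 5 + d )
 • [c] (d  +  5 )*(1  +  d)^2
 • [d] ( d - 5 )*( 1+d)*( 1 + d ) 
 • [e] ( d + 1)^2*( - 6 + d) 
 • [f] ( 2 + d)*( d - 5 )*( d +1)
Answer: d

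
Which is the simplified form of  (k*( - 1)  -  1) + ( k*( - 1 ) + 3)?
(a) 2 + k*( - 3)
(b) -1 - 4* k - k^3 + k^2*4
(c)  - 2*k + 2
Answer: c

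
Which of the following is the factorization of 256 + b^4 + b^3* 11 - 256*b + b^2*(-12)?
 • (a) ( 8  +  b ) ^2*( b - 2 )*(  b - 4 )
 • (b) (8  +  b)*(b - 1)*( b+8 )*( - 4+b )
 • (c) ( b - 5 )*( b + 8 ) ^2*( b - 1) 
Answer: b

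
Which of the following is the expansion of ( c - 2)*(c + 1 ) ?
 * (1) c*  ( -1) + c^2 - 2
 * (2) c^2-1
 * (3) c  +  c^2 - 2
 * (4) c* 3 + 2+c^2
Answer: 1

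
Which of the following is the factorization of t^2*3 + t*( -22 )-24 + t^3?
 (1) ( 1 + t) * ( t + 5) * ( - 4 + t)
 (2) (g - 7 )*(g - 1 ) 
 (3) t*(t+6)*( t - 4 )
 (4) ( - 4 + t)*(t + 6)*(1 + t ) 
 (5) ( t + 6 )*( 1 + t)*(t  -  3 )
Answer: 4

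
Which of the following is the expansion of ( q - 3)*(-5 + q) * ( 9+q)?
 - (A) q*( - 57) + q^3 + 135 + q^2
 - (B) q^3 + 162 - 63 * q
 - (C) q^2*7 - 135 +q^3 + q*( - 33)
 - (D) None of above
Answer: A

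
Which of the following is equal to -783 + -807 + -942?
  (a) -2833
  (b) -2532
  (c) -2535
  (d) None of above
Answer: b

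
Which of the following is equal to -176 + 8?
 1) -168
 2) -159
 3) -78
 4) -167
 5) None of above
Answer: 1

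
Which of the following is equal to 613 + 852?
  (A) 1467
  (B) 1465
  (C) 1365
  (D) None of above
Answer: B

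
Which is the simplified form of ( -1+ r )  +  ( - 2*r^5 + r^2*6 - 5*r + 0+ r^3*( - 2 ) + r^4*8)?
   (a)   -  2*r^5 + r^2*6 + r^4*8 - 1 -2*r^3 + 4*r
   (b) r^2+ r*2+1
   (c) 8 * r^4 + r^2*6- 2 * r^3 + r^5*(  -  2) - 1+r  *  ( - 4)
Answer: c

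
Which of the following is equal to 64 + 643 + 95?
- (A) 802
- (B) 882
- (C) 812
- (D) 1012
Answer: A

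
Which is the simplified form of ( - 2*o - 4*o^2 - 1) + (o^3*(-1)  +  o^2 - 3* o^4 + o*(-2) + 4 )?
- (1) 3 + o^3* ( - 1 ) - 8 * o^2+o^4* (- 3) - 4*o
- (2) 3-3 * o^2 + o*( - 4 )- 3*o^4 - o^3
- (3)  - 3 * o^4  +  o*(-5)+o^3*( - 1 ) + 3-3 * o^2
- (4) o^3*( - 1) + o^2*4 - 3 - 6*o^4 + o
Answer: 2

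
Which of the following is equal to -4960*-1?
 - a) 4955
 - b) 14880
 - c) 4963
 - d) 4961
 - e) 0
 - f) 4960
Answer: f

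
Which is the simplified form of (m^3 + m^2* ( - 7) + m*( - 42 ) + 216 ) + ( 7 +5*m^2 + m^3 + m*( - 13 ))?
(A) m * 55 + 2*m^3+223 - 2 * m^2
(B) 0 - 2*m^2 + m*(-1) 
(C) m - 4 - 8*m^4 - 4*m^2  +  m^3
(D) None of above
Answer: D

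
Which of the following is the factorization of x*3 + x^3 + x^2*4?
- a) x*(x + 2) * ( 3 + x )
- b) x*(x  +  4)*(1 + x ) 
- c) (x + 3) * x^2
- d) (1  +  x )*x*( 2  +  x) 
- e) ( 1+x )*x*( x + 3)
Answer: e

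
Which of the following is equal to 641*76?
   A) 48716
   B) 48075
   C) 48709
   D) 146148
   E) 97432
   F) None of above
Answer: A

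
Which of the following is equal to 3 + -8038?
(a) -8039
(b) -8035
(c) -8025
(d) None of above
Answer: b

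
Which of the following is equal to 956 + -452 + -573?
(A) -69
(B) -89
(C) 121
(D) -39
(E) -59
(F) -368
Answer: A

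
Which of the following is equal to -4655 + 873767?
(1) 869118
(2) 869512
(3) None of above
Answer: 3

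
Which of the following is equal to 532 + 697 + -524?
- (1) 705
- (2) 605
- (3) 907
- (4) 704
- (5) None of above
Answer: 1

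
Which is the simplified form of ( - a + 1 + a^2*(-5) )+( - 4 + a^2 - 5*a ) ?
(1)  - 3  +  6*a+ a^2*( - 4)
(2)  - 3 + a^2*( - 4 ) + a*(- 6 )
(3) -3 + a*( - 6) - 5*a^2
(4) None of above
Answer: 2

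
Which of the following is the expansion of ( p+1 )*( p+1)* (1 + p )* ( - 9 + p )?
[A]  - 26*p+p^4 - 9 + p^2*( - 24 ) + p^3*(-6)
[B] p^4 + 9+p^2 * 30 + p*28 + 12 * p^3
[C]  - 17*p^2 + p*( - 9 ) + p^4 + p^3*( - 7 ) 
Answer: A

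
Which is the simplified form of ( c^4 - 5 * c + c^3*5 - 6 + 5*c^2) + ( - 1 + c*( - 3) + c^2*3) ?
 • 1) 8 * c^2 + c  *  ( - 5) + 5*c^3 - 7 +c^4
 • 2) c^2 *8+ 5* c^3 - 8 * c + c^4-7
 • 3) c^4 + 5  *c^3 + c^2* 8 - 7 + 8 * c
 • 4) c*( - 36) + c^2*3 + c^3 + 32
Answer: 2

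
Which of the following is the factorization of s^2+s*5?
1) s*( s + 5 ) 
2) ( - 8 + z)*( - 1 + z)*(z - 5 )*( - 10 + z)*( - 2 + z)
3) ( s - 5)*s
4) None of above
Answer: 1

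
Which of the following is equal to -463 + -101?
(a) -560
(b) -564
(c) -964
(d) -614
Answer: b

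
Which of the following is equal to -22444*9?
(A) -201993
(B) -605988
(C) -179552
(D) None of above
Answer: D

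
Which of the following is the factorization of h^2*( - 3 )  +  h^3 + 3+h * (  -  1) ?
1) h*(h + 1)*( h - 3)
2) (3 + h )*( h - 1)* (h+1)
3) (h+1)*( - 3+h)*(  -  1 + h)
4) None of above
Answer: 3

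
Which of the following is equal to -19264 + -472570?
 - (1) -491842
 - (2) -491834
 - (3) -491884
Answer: 2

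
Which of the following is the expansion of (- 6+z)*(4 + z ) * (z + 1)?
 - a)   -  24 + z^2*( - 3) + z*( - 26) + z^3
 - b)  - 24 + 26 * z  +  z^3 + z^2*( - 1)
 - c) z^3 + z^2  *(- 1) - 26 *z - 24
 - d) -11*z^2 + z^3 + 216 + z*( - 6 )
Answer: c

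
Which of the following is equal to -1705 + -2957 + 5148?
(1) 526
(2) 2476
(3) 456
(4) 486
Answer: 4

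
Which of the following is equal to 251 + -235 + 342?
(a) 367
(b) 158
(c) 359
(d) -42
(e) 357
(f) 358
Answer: f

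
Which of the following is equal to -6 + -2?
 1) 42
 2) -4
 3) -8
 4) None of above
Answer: 3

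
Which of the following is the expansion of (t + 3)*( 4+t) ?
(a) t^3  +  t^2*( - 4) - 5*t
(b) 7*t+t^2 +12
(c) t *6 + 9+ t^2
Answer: b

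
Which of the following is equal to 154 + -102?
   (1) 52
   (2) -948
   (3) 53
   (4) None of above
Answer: 1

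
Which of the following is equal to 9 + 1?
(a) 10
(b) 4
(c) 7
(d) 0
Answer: a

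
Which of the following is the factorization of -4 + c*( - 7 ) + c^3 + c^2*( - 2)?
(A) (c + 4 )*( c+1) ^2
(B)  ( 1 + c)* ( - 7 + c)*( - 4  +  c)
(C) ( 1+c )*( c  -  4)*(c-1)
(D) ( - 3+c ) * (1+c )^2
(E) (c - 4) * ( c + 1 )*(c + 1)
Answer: E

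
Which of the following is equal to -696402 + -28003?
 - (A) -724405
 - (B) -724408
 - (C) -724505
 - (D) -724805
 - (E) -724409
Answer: A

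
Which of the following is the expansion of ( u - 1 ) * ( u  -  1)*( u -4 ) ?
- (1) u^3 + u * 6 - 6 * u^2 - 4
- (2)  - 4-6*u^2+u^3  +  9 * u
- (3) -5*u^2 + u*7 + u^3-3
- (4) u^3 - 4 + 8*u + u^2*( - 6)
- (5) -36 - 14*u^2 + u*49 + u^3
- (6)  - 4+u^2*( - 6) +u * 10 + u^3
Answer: 2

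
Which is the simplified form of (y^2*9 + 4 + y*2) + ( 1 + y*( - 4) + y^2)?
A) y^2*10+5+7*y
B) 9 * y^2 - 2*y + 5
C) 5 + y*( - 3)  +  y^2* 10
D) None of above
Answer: D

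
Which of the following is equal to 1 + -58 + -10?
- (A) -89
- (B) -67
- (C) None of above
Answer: B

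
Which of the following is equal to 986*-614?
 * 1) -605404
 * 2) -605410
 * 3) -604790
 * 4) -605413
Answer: 1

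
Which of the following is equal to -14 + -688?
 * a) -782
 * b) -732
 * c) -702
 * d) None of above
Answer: c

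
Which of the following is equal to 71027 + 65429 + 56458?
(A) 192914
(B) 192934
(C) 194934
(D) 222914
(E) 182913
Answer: A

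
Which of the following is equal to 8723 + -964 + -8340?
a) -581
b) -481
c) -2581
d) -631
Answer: a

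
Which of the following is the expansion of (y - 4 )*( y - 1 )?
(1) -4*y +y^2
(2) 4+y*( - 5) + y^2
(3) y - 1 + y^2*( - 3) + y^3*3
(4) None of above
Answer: 2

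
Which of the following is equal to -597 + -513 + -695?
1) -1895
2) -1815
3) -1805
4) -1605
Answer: 3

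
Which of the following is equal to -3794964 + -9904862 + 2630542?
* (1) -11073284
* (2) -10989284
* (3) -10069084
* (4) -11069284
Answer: 4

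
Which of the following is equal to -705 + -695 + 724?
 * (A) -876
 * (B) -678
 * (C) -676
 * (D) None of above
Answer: C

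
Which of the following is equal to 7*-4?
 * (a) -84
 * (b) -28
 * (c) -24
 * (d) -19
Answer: b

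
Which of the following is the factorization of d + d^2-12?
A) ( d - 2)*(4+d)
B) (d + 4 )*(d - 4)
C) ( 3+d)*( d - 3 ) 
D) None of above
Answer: D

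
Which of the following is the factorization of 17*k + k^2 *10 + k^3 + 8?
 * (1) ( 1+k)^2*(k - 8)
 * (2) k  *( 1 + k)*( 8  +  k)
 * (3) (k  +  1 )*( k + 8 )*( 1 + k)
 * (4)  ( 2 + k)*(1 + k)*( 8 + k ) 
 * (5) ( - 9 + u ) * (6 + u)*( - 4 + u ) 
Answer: 3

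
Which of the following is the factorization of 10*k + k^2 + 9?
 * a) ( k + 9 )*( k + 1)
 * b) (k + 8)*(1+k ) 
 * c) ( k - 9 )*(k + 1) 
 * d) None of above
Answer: a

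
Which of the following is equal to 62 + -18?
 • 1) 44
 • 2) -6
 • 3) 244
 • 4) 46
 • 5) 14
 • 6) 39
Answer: 1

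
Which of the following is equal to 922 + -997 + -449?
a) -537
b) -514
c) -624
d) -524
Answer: d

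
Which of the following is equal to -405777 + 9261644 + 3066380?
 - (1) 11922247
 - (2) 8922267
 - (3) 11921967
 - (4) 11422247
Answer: 1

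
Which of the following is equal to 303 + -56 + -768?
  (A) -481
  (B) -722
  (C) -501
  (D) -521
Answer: D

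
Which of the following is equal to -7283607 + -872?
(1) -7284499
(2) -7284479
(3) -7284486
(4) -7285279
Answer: 2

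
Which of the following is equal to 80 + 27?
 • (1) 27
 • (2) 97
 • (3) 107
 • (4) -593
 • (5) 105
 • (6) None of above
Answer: 3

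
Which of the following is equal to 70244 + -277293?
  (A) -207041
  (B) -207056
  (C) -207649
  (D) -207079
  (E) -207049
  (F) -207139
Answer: E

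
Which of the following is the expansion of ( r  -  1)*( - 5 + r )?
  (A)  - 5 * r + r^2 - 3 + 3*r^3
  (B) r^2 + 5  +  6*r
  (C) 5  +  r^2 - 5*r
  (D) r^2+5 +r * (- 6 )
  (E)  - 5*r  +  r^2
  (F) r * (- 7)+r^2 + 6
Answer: D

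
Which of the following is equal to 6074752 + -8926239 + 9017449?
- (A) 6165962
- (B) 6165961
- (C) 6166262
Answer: A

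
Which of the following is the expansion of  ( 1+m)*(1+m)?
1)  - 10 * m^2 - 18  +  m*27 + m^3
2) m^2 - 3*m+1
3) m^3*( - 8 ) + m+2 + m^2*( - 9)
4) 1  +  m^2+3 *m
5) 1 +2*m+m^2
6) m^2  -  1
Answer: 5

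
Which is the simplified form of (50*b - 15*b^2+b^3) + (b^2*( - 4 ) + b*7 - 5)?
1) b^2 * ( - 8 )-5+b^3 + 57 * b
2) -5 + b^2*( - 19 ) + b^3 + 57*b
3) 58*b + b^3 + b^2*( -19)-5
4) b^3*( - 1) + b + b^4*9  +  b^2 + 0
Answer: 2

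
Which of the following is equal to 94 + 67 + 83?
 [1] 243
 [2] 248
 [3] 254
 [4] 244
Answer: 4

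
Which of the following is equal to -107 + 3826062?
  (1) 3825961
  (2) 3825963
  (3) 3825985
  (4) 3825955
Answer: 4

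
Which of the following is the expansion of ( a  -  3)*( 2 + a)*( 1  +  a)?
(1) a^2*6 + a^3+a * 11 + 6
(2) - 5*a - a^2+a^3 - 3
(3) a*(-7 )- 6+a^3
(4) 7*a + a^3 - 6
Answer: 3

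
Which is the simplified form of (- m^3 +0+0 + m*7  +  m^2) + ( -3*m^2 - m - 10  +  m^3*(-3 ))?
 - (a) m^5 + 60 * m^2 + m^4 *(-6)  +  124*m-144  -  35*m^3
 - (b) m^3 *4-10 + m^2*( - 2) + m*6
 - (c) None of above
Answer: c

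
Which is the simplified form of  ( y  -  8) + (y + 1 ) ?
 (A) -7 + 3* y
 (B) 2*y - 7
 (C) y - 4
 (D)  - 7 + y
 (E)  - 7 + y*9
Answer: B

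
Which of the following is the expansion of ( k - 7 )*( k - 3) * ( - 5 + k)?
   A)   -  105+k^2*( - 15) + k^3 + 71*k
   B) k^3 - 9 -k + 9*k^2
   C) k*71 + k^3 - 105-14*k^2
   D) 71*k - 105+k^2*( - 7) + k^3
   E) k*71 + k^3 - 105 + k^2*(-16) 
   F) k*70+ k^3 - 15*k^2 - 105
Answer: A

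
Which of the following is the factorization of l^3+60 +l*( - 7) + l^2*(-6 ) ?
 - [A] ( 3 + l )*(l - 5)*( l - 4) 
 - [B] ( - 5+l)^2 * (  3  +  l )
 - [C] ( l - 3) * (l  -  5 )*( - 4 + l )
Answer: A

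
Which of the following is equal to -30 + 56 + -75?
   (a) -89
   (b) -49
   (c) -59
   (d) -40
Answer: b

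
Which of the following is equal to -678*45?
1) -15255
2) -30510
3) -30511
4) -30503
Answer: 2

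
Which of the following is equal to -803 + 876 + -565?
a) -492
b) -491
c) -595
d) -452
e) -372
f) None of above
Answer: a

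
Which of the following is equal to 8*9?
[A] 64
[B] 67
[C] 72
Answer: C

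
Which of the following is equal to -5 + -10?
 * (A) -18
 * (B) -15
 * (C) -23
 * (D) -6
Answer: B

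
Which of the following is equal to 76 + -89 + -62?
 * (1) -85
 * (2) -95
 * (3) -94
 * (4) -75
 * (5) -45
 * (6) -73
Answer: 4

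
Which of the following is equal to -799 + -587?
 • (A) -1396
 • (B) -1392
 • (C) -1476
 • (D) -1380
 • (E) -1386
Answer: E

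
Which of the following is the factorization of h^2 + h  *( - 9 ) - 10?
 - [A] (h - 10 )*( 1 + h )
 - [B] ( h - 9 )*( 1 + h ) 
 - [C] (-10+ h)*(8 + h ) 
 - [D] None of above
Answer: A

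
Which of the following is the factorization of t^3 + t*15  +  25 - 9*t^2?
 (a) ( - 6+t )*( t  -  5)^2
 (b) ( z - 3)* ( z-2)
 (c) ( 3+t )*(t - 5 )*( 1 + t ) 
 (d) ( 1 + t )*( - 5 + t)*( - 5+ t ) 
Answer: d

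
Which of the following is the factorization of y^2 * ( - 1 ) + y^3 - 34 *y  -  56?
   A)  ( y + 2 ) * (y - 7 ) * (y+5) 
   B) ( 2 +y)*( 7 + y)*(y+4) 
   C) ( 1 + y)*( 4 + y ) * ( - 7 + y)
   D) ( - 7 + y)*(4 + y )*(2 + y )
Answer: D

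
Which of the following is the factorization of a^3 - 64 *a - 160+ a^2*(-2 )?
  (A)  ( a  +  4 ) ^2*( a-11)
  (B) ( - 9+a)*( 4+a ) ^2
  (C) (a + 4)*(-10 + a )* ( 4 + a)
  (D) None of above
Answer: C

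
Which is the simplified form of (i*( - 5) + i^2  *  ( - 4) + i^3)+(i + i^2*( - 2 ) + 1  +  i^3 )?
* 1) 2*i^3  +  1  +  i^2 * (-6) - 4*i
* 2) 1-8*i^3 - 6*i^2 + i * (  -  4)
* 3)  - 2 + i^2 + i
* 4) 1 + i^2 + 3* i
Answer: 1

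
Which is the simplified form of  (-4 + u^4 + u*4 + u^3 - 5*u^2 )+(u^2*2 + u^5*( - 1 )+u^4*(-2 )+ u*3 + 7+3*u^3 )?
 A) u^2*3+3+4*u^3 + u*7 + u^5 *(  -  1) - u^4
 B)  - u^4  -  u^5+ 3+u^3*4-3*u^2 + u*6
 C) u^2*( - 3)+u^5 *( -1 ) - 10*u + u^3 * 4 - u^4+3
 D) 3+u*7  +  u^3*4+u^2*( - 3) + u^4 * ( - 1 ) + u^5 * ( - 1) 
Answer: D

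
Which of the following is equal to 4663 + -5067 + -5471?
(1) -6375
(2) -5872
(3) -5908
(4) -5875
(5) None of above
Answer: 4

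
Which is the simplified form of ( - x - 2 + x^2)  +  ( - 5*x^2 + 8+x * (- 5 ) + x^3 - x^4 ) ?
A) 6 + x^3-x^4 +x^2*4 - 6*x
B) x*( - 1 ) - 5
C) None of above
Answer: C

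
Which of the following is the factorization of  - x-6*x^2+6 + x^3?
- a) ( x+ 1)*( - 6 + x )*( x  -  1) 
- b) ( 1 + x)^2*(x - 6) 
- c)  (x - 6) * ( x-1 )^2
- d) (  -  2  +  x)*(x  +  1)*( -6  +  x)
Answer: a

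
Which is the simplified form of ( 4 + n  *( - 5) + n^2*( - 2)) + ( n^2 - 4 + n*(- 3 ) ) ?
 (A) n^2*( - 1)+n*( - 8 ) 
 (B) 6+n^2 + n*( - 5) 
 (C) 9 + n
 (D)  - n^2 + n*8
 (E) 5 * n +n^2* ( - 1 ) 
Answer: A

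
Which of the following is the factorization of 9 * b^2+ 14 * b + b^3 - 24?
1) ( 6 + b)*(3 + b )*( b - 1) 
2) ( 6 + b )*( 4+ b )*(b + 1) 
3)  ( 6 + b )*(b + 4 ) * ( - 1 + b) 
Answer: 3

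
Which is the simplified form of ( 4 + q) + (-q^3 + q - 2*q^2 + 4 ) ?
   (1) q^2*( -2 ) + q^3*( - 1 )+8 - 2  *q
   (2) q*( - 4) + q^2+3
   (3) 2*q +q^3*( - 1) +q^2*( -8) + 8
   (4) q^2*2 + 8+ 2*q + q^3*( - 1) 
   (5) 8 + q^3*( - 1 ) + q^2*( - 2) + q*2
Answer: 5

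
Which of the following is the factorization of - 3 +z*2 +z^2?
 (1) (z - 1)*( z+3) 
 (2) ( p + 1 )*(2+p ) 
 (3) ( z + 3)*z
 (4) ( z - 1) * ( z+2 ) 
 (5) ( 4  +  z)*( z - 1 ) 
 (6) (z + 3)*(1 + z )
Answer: 1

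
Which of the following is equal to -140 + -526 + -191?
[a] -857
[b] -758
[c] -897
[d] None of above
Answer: a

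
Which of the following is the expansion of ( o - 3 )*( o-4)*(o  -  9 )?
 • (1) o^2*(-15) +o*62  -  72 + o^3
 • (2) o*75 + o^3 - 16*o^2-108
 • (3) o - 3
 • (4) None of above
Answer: 2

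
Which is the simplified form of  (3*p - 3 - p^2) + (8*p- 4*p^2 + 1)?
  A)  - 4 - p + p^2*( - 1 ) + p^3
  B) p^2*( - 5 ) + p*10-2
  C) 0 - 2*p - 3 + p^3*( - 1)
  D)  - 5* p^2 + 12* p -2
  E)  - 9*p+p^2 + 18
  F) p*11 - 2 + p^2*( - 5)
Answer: F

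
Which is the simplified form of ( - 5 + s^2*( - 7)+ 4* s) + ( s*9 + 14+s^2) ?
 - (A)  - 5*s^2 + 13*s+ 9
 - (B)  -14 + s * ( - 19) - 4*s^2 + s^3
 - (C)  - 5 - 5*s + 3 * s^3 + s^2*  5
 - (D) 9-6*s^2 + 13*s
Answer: D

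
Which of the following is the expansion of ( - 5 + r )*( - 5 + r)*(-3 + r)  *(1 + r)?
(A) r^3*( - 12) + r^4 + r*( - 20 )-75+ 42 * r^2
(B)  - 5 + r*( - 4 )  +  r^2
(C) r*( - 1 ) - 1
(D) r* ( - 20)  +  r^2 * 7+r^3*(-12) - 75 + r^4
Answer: A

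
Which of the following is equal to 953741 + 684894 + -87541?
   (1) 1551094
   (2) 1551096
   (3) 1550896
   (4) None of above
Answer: 1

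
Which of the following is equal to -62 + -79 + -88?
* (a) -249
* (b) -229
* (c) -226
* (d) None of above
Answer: b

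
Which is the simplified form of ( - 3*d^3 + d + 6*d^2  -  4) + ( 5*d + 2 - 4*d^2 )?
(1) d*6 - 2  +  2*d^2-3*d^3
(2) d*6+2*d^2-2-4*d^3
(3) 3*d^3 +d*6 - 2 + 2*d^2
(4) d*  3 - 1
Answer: 1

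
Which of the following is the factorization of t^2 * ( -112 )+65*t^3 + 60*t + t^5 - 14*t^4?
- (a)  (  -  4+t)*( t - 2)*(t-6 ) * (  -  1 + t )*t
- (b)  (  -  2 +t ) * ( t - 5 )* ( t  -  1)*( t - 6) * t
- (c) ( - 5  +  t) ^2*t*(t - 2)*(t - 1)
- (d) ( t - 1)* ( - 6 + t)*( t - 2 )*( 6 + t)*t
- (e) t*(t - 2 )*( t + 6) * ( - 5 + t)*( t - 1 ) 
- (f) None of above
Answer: b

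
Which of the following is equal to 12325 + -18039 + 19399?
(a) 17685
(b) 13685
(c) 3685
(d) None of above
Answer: b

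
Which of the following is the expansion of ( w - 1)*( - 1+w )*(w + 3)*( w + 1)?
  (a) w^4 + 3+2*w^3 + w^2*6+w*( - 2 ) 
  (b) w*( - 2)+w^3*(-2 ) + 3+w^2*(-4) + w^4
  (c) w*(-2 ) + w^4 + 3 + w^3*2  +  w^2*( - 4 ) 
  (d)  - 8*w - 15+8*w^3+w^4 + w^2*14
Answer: c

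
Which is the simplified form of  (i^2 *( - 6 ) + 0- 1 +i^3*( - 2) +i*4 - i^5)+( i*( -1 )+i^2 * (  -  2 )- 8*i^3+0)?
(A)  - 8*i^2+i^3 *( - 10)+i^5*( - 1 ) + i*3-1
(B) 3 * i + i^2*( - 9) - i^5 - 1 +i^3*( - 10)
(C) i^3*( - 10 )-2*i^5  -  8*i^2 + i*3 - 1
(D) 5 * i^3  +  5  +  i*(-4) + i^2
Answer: A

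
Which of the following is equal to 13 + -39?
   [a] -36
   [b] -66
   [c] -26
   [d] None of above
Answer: c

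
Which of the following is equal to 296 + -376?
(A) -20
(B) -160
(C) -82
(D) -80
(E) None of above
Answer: D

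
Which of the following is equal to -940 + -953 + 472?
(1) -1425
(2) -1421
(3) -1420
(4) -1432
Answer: 2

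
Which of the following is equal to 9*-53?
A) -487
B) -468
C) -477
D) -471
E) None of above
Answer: C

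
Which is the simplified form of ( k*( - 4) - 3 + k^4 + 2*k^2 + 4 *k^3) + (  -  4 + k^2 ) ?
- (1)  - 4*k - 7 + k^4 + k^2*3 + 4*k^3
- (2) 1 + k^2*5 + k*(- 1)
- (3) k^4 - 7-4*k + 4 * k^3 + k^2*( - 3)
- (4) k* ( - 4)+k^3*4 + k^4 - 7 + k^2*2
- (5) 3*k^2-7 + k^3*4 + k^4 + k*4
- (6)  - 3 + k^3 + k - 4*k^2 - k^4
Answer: 1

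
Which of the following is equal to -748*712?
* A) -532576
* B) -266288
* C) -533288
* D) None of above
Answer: A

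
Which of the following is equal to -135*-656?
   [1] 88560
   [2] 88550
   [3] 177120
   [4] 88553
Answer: 1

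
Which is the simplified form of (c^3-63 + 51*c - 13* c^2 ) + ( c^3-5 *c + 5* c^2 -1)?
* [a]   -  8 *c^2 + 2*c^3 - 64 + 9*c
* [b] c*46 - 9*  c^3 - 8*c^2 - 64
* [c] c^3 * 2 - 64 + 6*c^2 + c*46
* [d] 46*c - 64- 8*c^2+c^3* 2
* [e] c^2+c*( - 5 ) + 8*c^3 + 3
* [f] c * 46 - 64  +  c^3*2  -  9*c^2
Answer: d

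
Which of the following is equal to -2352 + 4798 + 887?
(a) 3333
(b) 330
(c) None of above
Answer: a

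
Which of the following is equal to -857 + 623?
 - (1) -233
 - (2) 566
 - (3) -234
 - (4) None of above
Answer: 3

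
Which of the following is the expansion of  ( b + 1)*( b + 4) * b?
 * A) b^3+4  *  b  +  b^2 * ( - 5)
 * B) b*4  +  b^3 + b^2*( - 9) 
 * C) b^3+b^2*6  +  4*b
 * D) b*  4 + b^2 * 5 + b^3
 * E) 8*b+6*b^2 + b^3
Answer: D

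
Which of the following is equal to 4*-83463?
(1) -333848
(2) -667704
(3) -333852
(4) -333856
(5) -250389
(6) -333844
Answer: 3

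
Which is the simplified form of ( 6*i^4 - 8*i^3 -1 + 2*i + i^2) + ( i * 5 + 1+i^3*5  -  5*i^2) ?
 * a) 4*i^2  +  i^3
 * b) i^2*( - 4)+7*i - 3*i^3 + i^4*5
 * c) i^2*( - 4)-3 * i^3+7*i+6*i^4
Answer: c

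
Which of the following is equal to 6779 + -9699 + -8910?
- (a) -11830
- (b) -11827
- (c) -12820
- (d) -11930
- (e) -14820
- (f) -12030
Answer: a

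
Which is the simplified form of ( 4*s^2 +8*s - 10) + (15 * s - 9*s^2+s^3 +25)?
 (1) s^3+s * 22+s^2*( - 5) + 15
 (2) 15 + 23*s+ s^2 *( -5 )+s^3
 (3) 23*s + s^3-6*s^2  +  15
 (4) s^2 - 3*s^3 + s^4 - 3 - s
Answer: 2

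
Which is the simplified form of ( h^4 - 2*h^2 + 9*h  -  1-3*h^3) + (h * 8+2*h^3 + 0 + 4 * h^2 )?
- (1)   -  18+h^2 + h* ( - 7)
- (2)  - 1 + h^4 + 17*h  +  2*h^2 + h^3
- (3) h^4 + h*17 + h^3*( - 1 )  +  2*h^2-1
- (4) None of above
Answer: 3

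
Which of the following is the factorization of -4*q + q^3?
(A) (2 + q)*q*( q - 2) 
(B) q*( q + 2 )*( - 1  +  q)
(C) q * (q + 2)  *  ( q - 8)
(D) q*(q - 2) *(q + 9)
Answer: A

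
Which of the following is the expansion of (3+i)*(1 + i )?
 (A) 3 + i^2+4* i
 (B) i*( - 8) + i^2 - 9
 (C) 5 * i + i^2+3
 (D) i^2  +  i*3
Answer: A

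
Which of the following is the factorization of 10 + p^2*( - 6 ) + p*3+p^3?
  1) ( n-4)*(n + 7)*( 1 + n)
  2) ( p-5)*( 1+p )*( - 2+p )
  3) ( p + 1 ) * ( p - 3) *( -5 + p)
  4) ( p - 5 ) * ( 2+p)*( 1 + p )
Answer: 2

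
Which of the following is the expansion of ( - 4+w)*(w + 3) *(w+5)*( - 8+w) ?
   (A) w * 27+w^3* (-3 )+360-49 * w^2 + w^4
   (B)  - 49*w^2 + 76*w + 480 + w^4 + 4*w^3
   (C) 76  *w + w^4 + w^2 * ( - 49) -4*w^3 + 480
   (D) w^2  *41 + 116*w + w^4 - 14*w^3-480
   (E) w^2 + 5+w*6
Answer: C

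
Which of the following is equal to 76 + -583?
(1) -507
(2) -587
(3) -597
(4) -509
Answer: 1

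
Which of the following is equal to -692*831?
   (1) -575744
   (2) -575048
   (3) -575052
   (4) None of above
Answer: 3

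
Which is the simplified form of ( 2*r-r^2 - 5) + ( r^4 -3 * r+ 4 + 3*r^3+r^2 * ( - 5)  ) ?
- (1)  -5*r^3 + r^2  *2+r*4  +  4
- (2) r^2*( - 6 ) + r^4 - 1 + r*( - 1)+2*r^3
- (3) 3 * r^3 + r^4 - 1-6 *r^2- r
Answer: 3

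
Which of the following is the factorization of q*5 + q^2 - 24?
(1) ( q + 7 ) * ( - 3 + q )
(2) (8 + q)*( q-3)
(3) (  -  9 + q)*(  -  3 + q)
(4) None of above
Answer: 2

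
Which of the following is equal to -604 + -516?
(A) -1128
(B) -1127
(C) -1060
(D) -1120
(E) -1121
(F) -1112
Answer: D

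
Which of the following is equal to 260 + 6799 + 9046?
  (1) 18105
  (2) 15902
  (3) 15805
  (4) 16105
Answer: 4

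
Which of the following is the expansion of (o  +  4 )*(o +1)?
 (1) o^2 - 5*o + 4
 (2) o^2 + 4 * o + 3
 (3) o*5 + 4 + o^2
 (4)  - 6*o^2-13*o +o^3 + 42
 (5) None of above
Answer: 3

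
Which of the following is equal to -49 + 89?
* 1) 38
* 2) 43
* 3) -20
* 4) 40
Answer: 4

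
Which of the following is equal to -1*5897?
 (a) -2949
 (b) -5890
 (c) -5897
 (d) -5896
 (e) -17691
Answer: c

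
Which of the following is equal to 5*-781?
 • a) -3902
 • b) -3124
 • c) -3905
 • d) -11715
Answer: c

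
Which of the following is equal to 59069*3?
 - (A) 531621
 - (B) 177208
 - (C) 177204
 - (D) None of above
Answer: D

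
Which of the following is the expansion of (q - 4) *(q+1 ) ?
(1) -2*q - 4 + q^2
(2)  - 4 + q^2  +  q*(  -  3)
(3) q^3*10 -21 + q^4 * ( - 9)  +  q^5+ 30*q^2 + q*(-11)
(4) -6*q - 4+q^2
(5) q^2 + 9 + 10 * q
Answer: 2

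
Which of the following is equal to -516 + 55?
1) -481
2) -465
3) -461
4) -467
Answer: 3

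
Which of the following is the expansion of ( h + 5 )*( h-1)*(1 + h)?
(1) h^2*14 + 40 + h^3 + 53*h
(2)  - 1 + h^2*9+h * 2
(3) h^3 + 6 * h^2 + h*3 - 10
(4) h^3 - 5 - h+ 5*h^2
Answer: 4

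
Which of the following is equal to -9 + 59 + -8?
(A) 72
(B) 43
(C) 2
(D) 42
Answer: D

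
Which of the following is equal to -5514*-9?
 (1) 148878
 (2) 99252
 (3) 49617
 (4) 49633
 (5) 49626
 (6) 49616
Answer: 5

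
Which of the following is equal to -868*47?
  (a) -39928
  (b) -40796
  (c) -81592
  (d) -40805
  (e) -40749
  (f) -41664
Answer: b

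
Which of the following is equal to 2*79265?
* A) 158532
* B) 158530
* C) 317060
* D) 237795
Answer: B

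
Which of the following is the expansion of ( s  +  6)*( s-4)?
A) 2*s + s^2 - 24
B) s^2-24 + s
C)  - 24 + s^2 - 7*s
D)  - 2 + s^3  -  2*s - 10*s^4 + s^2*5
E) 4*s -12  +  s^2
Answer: A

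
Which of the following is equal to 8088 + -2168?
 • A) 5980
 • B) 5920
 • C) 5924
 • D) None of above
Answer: B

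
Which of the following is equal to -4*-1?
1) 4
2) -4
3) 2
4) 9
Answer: 1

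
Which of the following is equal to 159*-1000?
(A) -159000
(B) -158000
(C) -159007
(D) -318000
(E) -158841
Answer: A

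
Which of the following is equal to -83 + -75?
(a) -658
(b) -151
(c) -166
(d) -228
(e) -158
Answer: e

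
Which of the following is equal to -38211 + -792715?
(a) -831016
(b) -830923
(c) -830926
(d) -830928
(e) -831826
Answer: c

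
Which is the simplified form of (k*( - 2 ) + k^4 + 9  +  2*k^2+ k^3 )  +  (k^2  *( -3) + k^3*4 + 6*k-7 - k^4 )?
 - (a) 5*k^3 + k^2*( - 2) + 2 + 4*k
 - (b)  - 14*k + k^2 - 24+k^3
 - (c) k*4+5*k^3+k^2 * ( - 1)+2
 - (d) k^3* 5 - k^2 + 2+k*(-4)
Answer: c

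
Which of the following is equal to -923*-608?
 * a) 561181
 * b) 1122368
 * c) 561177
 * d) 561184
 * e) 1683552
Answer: d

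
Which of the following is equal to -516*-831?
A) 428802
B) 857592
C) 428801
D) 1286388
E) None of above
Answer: E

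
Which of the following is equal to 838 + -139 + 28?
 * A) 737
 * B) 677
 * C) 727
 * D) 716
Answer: C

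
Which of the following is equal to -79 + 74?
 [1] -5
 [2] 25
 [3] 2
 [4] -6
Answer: 1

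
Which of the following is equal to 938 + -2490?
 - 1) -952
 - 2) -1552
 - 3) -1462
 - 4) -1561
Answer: 2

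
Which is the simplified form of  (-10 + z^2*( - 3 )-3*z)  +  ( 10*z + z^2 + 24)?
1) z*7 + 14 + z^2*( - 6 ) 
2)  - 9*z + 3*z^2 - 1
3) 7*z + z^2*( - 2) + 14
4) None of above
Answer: 3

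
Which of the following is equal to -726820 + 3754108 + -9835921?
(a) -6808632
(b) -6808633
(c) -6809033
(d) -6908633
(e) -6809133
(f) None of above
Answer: b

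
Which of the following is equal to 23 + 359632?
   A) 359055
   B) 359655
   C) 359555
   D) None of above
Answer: B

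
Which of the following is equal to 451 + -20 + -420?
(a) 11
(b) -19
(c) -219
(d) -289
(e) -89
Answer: a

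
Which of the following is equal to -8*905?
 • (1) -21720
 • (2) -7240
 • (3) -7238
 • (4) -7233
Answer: 2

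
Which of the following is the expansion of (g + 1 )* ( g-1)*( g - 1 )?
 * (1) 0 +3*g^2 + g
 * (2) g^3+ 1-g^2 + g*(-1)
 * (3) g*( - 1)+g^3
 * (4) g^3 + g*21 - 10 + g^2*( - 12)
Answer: 2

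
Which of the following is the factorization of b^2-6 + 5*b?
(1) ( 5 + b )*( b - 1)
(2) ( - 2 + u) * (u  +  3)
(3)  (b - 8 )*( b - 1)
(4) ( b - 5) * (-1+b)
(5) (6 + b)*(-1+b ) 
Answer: 5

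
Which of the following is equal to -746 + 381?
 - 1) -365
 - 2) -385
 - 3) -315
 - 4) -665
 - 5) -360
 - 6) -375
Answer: 1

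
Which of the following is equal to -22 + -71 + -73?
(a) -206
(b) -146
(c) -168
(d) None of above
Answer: d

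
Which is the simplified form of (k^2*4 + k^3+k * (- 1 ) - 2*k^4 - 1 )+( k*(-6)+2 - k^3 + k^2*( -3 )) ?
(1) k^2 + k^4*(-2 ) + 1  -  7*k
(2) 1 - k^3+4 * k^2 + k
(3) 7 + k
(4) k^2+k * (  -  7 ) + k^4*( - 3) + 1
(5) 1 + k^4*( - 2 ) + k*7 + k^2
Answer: 1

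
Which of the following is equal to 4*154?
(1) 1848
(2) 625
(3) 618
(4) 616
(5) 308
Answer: 4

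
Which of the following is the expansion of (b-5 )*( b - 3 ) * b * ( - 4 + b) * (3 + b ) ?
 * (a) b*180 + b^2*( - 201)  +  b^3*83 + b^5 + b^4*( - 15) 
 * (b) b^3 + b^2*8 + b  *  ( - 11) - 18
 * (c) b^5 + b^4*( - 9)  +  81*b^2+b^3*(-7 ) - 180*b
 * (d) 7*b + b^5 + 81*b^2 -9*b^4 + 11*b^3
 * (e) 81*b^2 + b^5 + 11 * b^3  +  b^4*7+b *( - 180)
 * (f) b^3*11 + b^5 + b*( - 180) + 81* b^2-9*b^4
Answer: f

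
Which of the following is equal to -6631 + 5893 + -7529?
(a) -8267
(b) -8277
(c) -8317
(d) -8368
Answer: a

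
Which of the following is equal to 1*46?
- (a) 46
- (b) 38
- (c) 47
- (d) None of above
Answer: a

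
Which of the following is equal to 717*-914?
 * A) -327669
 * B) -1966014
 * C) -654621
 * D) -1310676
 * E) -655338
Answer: E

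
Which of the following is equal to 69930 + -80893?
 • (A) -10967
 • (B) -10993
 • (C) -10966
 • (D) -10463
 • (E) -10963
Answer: E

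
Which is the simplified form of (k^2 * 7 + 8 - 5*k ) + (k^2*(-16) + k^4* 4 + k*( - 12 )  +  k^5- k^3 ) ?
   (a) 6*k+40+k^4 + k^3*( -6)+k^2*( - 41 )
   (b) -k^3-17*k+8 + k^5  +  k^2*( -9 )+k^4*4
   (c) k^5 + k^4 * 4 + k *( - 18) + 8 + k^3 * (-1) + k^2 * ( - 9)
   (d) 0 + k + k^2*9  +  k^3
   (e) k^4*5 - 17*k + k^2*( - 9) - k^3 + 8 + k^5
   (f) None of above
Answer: b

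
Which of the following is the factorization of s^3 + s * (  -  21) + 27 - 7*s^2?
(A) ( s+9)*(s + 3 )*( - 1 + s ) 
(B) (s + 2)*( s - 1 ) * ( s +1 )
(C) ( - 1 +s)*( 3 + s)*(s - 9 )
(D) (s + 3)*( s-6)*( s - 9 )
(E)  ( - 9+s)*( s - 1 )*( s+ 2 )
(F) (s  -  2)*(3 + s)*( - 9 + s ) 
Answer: C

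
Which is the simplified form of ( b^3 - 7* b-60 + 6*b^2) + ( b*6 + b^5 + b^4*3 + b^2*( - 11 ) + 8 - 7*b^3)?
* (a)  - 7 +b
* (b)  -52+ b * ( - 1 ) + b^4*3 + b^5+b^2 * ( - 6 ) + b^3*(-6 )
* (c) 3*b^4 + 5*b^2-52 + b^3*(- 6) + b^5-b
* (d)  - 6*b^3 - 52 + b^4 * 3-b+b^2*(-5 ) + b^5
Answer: d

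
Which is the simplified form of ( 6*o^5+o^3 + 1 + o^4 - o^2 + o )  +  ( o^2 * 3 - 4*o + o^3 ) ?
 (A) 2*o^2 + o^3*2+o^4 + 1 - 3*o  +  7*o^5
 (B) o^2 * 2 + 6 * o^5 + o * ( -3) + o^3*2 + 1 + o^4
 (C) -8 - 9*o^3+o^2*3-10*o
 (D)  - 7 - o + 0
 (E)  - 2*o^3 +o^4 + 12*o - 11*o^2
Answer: B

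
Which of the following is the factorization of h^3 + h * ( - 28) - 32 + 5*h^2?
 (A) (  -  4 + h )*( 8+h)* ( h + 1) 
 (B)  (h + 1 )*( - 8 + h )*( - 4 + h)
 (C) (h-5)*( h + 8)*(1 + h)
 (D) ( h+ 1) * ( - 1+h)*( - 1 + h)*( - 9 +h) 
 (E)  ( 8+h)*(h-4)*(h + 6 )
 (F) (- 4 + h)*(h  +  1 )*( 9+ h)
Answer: A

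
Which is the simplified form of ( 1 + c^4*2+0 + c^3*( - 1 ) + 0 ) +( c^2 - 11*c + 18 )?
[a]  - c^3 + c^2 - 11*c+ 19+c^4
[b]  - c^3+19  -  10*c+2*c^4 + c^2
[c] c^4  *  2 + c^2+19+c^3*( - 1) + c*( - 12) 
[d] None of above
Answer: d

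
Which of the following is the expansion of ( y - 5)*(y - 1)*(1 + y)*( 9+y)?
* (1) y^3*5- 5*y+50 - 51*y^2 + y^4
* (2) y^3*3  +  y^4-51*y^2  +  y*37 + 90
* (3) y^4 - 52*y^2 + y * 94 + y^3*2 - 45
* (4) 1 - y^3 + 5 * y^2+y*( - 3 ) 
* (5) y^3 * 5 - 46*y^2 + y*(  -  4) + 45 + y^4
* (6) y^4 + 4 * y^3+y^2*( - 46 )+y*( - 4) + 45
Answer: 6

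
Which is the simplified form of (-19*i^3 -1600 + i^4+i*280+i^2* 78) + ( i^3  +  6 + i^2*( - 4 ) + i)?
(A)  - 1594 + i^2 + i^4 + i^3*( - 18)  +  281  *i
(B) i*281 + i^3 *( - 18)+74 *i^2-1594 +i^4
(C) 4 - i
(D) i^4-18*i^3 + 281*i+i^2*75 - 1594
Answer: B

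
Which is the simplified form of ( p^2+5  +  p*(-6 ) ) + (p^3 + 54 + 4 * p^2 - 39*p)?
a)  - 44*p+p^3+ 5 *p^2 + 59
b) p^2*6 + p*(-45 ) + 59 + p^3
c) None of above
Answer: c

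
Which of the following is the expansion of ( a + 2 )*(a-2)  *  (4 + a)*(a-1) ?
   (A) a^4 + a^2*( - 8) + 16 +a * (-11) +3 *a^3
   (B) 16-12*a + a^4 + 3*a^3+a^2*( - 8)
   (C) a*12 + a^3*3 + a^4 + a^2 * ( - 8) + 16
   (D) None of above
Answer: B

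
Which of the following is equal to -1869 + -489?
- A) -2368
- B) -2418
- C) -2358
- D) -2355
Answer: C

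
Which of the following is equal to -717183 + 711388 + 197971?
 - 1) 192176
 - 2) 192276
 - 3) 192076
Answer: 1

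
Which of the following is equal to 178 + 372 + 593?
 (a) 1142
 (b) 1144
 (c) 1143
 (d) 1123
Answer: c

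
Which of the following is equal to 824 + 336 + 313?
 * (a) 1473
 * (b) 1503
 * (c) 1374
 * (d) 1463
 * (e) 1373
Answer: a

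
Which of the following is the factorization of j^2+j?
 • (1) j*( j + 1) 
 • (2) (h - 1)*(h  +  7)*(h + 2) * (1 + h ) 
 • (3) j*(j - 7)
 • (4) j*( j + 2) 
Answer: 1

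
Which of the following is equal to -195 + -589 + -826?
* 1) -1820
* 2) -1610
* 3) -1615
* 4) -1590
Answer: 2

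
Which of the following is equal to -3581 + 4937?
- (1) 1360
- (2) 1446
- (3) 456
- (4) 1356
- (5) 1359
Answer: 4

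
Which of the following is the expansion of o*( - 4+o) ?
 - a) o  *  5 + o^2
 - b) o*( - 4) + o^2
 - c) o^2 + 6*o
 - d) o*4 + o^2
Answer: b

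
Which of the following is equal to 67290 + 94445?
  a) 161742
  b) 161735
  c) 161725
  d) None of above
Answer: b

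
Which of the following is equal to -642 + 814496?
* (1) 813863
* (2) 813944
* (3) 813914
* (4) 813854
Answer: 4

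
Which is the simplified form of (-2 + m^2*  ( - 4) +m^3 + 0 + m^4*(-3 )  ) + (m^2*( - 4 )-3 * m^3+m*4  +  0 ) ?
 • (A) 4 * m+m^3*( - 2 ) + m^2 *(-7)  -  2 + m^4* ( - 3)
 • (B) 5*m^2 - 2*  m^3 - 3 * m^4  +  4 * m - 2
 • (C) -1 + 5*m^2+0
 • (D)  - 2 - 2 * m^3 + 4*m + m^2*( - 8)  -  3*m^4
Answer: D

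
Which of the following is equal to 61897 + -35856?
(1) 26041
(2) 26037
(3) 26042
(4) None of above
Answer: 1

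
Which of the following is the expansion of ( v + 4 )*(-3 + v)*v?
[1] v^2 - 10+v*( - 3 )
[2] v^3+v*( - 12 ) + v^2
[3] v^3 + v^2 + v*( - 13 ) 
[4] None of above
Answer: 2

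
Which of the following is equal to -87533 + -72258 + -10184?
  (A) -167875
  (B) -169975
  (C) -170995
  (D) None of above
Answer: B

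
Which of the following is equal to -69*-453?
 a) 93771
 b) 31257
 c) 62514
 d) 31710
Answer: b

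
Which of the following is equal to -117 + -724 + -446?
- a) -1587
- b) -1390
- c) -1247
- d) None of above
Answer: d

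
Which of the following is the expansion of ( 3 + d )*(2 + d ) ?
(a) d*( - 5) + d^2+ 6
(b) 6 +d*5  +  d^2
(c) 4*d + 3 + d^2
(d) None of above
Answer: b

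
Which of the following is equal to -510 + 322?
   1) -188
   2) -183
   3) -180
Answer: 1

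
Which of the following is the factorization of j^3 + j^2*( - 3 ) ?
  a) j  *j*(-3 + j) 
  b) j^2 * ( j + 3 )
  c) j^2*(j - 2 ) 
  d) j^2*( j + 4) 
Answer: a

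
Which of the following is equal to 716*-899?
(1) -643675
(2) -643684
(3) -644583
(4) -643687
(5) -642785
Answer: 2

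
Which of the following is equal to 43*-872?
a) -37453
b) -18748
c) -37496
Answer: c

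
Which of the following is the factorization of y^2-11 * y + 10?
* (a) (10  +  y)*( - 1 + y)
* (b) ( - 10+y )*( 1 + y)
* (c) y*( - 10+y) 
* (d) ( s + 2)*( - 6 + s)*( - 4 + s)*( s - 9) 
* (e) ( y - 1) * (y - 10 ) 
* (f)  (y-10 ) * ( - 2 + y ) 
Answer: e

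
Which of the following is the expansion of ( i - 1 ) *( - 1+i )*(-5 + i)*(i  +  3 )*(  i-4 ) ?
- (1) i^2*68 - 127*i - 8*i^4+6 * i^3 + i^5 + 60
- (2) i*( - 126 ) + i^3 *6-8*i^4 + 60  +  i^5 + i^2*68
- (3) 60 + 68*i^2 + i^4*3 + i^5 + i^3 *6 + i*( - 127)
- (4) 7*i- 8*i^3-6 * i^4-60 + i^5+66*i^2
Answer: 1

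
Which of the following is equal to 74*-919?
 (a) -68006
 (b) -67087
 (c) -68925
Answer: a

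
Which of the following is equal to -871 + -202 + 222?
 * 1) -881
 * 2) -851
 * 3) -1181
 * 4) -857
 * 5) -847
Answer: 2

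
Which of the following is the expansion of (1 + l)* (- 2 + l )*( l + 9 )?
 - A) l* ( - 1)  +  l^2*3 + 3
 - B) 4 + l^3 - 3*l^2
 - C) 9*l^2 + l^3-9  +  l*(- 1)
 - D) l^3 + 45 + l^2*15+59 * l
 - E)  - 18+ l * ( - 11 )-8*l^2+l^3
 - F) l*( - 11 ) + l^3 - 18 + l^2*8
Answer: F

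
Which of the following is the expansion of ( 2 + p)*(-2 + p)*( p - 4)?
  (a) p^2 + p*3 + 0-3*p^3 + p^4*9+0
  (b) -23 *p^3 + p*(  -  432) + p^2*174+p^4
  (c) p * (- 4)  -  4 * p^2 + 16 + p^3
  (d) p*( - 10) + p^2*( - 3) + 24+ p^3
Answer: c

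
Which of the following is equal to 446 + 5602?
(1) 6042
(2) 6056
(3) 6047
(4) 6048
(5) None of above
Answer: 4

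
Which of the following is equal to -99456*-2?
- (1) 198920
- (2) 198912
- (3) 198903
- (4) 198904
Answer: 2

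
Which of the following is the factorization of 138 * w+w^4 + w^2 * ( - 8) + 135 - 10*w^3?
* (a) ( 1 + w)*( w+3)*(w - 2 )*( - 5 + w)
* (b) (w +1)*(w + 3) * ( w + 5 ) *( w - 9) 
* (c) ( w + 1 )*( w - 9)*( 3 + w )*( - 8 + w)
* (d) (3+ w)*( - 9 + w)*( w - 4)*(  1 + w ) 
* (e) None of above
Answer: e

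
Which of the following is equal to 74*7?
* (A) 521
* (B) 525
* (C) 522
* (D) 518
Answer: D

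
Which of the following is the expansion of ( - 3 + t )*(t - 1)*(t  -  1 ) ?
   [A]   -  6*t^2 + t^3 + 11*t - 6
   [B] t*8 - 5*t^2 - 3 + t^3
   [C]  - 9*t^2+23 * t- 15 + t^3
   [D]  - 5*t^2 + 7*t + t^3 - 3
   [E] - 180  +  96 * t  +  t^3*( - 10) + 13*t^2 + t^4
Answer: D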